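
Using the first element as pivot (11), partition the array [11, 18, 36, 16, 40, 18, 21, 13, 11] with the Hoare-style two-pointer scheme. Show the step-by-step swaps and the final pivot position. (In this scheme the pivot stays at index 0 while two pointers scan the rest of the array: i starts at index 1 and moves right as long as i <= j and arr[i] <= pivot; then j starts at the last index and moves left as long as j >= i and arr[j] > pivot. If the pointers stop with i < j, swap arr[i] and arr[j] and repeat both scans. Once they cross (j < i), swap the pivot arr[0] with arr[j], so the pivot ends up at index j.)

Hoare-style two-pointer partition with pivot = 11:

Initial array: [11, 18, 36, 16, 40, 18, 21, 13, 11]

Pointers start at i = 1, j = 8.
i stops at index 1 (arr[1]=18 > 11), j stops at index 8 (arr[8]=11 <= 11): swap arr[1] and arr[8], array becomes [11, 11, 36, 16, 40, 18, 21, 13, 18]
i ends at 2, j ends at 1: the pointers have crossed (j < i), so scanning stops.

Swap pivot arr[0] with arr[1] to place pivot at position 1: [11, 11, 36, 16, 40, 18, 21, 13, 18]
Pivot position: 1

After partitioning with pivot 11, the array becomes [11, 11, 36, 16, 40, 18, 21, 13, 18]. The pivot is placed at index 1. All elements to the left of the pivot are <= 11, and all elements to the right are > 11.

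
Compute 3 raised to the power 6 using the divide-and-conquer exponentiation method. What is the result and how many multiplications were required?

Computing 3^6 by squaring (build up from 3^1; each line after the first costs one multiplication):

3^1 = 3
3^2 = (3^1)^2 = 3^2 = 9
3^3 = 3 * 3^2 = 3 * 9 = 27
3^6 = (3^3)^2 = 27^2 = 729

Result: 729
Multiplications needed: 3 (3 lines after 3^1)

3^6 = 729. Using exponentiation by squaring, this requires 3 multiplications. The key idea: if the exponent is even, square the half-power; if odd, multiply by the base once.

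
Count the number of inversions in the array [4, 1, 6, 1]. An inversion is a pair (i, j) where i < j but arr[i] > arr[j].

Finding inversions in [4, 1, 6, 1]:

(0, 1): arr[0]=4 > arr[1]=1
(0, 3): arr[0]=4 > arr[3]=1
(2, 3): arr[2]=6 > arr[3]=1

Total inversions: 3

The array has 3 inversion(s): (0,1), (0,3), (2,3). Each pair (i,j) satisfies i < j and arr[i] > arr[j].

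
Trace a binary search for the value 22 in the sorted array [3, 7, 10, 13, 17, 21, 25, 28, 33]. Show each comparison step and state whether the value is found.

Binary search for 22 in [3, 7, 10, 13, 17, 21, 25, 28, 33]:

lo=0, hi=8, mid=4, arr[mid]=17 -> 17 < 22, search right half
lo=5, hi=8, mid=6, arr[mid]=25 -> 25 > 22, search left half
lo=5, hi=5, mid=5, arr[mid]=21 -> 21 < 22, search right half
lo=6 > hi=5, target 22 not found

Binary search determines that 22 is not in the array after 3 comparisons. The search space was exhausted without finding the target.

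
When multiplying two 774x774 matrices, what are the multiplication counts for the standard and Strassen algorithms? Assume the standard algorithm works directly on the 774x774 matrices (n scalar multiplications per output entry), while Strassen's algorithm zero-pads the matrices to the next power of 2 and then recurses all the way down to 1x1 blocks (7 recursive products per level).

Matrix multiplication for 774x774 matrices:

Strassen's algorithm requires power-of-2 dimensions. Pad 774x774 to 1024x1024 (next power of 2).

Standard algorithm: 774^3 = 463684824 multiplications
Strassen's algorithm: 7^(log2(1024)) = 7^10 = 282475249 multiplications
Savings: 463684824 - 282475249 = 181209575 multiplications

Standard: 463684824 multiplications (774^3). Strassen: 282475249 multiplications (7^10, after padding to 1024x1024). Strassen reduces 8 recursive multiplications to 7 at each level.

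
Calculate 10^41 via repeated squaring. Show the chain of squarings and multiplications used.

Computing 10^41 by squaring (build up from 10^1; each line after the first costs one multiplication):

10^1 = 10
10^2 = (10^1)^2 = 10^2 = 100
10^4 = (10^2)^2 = 100^2 = 10000
10^5 = 10 * 10^4 = 10 * 10000 = 100000
10^10 = (10^5)^2 = 100000^2 = 10000000000
10^20 = (10^10)^2 = 10000000000^2 = 100000000000000000000
10^40 = (10^20)^2 = 100000000000000000000^2 = 10000000000000000000000000000000000000000
10^41 = 10 * 10^40 = 10 * 10000000000000000000000000000000000000000 = 100000000000000000000000000000000000000000

Result: 100000000000000000000000000000000000000000
Multiplications needed: 7 (7 lines after 10^1)

10^41 = 100000000000000000000000000000000000000000. Using exponentiation by squaring, this requires 7 multiplications. The key idea: if the exponent is even, square the half-power; if odd, multiply by the base once.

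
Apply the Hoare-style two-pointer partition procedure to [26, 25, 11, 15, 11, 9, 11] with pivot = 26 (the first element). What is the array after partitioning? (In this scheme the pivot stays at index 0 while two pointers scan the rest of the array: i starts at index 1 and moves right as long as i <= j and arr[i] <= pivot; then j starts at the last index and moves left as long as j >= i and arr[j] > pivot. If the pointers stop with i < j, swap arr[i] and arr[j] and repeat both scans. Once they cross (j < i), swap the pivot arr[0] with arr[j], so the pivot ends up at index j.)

Hoare-style two-pointer partition with pivot = 26:

Initial array: [26, 25, 11, 15, 11, 9, 11]

Pointers start at i = 1, j = 6.
i ends at 7, j ends at 6: the pointers have crossed (j < i), so scanning stops.

Swap pivot arr[0] with arr[6] to place pivot at position 6: [11, 25, 11, 15, 11, 9, 26]
Pivot position: 6

After partitioning with pivot 26, the array becomes [11, 25, 11, 15, 11, 9, 26]. The pivot is placed at index 6. All elements to the left of the pivot are <= 26, and all elements to the right are > 26.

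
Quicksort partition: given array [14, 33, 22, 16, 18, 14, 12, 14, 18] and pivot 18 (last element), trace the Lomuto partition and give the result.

Lomuto partition with pivot = 18:

Initial array: [14, 33, 22, 16, 18, 14, 12, 14, 18]

arr[0]=14 <= 18: swap with position 0, array becomes [14, 33, 22, 16, 18, 14, 12, 14, 18]
arr[1]=33 > 18: no swap
arr[2]=22 > 18: no swap
arr[3]=16 <= 18: swap with position 1, array becomes [14, 16, 22, 33, 18, 14, 12, 14, 18]
arr[4]=18 <= 18: swap with position 2, array becomes [14, 16, 18, 33, 22, 14, 12, 14, 18]
arr[5]=14 <= 18: swap with position 3, array becomes [14, 16, 18, 14, 22, 33, 12, 14, 18]
arr[6]=12 <= 18: swap with position 4, array becomes [14, 16, 18, 14, 12, 33, 22, 14, 18]
arr[7]=14 <= 18: swap with position 5, array becomes [14, 16, 18, 14, 12, 14, 22, 33, 18]

Place pivot at position 6: [14, 16, 18, 14, 12, 14, 18, 33, 22]
Pivot position: 6

After partitioning with pivot 18, the array becomes [14, 16, 18, 14, 12, 14, 18, 33, 22]. The pivot is placed at index 6. All elements to the left of the pivot are <= 18, and all elements to the right are > 18.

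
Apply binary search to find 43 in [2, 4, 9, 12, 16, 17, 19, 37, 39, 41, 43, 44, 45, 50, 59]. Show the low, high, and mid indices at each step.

Binary search for 43 in [2, 4, 9, 12, 16, 17, 19, 37, 39, 41, 43, 44, 45, 50, 59]:

lo=0, hi=14, mid=7, arr[mid]=37 -> 37 < 43, search right half
lo=8, hi=14, mid=11, arr[mid]=44 -> 44 > 43, search left half
lo=8, hi=10, mid=9, arr[mid]=41 -> 41 < 43, search right half
lo=10, hi=10, mid=10, arr[mid]=43 -> Found target at index 10!

Binary search finds 43 at index 10 after 4 comparisons. The search repeatedly halves the search space by comparing with the middle element.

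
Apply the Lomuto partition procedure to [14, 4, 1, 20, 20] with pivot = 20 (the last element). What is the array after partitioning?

Lomuto partition with pivot = 20:

Initial array: [14, 4, 1, 20, 20]

arr[0]=14 <= 20: swap with position 0, array becomes [14, 4, 1, 20, 20]
arr[1]=4 <= 20: swap with position 1, array becomes [14, 4, 1, 20, 20]
arr[2]=1 <= 20: swap with position 2, array becomes [14, 4, 1, 20, 20]
arr[3]=20 <= 20: swap with position 3, array becomes [14, 4, 1, 20, 20]

Place pivot at position 4: [14, 4, 1, 20, 20]
Pivot position: 4

After partitioning with pivot 20, the array becomes [14, 4, 1, 20, 20]. The pivot is placed at index 4. All elements to the left of the pivot are <= 20, and all elements to the right are > 20.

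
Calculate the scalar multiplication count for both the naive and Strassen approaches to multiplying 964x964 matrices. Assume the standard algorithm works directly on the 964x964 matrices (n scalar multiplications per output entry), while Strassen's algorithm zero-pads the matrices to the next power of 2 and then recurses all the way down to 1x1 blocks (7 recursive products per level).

Matrix multiplication for 964x964 matrices:

Strassen's algorithm requires power-of-2 dimensions. Pad 964x964 to 1024x1024 (next power of 2).

Standard algorithm: 964^3 = 895841344 multiplications
Strassen's algorithm: 7^(log2(1024)) = 7^10 = 282475249 multiplications
Savings: 895841344 - 282475249 = 613366095 multiplications

Standard: 895841344 multiplications (964^3). Strassen: 282475249 multiplications (7^10, after padding to 1024x1024). Strassen reduces 8 recursive multiplications to 7 at each level.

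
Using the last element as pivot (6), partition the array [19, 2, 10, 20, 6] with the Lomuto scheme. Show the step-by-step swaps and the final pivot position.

Lomuto partition with pivot = 6:

Initial array: [19, 2, 10, 20, 6]

arr[0]=19 > 6: no swap
arr[1]=2 <= 6: swap with position 0, array becomes [2, 19, 10, 20, 6]
arr[2]=10 > 6: no swap
arr[3]=20 > 6: no swap

Place pivot at position 1: [2, 6, 10, 20, 19]
Pivot position: 1

After partitioning with pivot 6, the array becomes [2, 6, 10, 20, 19]. The pivot is placed at index 1. All elements to the left of the pivot are <= 6, and all elements to the right are > 6.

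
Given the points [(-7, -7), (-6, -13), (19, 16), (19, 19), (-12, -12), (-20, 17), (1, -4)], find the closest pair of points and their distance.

Computing all pairwise distances among 7 points:

d((-7, -7), (-6, -13)) = 6.0828
d((-7, -7), (19, 16)) = 34.7131
d((-7, -7), (19, 19)) = 36.7696
d((-7, -7), (-12, -12)) = 7.0711
d((-7, -7), (-20, 17)) = 27.2947
d((-7, -7), (1, -4)) = 8.544
d((-6, -13), (19, 16)) = 38.2884
d((-6, -13), (19, 19)) = 40.6079
d((-6, -13), (-12, -12)) = 6.0828
d((-6, -13), (-20, 17)) = 33.1059
d((-6, -13), (1, -4)) = 11.4018
d((19, 16), (19, 19)) = 3.0 <-- minimum
d((19, 16), (-12, -12)) = 41.7732
d((19, 16), (-20, 17)) = 39.0128
d((19, 16), (1, -4)) = 26.9072
d((19, 19), (-12, -12)) = 43.8406
d((19, 19), (-20, 17)) = 39.0512
d((19, 19), (1, -4)) = 29.2062
d((-12, -12), (-20, 17)) = 30.0832
d((-12, -12), (1, -4)) = 15.2643
d((-20, 17), (1, -4)) = 29.6985

Closest pair: (19, 16) and (19, 19) with distance 3.0

The closest pair is (19, 16) and (19, 19) with Euclidean distance 3.0. For 7 points, brute-force pairwise comparison is shown above. For large n, the divide-and-conquer algorithm (sort by x, recurse on halves, check the dividing strip) achieves O(n log n).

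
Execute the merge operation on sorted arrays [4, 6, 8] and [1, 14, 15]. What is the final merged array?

Merging process:

Compare 4 vs 1: take 1 from right. Merged: [1]
Compare 4 vs 14: take 4 from left. Merged: [1, 4]
Compare 6 vs 14: take 6 from left. Merged: [1, 4, 6]
Compare 8 vs 14: take 8 from left. Merged: [1, 4, 6, 8]
Append remaining from right: [14, 15]. Merged: [1, 4, 6, 8, 14, 15]

Final merged array: [1, 4, 6, 8, 14, 15]
Total comparisons: 4

The merged array is [1, 4, 6, 8, 14, 15], requiring 4 comparisons. The merge step runs in O(n) time where n is the total number of elements.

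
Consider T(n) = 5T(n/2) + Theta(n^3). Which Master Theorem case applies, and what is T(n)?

Master Theorem for T(n) = 5T(n/2) + O(n^3):

a = 5, b = 2, c = 3
log_b(a) = log_2(5) = 2.3219

Case 3: c = 3 > log_2(5) = 2.3219
T(n) = O(n^3) = O(n^3)

For T(n) = 5T(n/2) + O(n^3): log_2(5) = 2.3219. This is Case 3 of the Master Theorem (c > log_b(a), work dominated by root), giving O(n^3).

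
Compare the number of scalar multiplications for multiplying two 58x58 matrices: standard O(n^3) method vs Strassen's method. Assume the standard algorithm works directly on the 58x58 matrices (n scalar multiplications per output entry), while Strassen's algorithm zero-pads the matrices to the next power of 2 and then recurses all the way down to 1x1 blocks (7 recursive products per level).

Matrix multiplication for 58x58 matrices:

Strassen's algorithm requires power-of-2 dimensions. Pad 58x58 to 64x64 (next power of 2).

Standard algorithm: 58^3 = 195112 multiplications
Strassen's algorithm: 7^(log2(64)) = 7^6 = 117649 multiplications
Savings: 195112 - 117649 = 77463 multiplications

Standard: 195112 multiplications (58^3). Strassen: 117649 multiplications (7^6, after padding to 64x64). Strassen reduces 8 recursive multiplications to 7 at each level.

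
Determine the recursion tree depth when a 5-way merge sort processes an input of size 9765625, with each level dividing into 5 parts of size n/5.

For divide and conquer with division factor 5:

Problem sizes at each level:
Level 0: 9765625
Level 1: 1953125
Level 2: 390625
Level 3: 78125
Level 4: 15625
Level 5: 3125
Level 6: 625
Level 7: 125
Level 8: 25
Level 9: 5
Level 10: 1

The root is level 0 and the size-1 base case is level 10 (the tree spans levels 0 through 10, i.e. 11 levels counting the root), so the depth is the number of divisions: log_5(9765625) = 10

The recursion tree depth is log_5(9765625) = 10. At each level, the problem size is divided by 5, so it takes 10 divisions to reduce to a base case of size 1. The algorithm makes 5 recursive calls at each level.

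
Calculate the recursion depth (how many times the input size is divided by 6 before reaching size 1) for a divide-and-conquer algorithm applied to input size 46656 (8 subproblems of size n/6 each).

For divide and conquer with division factor 6:

Problem sizes at each level:
Level 0: 46656
Level 1: 7776
Level 2: 1296
Level 3: 216
Level 4: 36
Level 5: 6
Level 6: 1

The root is level 0 and the size-1 base case is level 6 (the tree spans levels 0 through 6, i.e. 7 levels counting the root), so the depth is the number of divisions: log_6(46656) = 6

The recursion tree depth is log_6(46656) = 6. At each level, the problem size is divided by 6, so it takes 6 divisions to reduce to a base case of size 1. The algorithm makes 8 recursive calls at each level.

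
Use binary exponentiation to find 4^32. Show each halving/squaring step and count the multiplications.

Computing 4^32 by squaring (build up from 4^1; each line after the first costs one multiplication):

4^1 = 4
4^2 = (4^1)^2 = 4^2 = 16
4^4 = (4^2)^2 = 16^2 = 256
4^8 = (4^4)^2 = 256^2 = 65536
4^16 = (4^8)^2 = 65536^2 = 4294967296
4^32 = (4^16)^2 = 4294967296^2 = 18446744073709551616

Result: 18446744073709551616
Multiplications needed: 5 (5 lines after 4^1)

4^32 = 18446744073709551616. Using exponentiation by squaring, this requires 5 multiplications. The key idea: if the exponent is even, square the half-power; if odd, multiply by the base once.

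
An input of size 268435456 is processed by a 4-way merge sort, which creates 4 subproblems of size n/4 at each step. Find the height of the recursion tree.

For divide and conquer with division factor 4:

Problem sizes at each level:
Level 0: 268435456
Level 1: 67108864
Level 2: 16777216
Level 3: 4194304
Level 4: 1048576
Level 5: 262144
Level 6: 65536
Level 7: 16384
Level 8: 4096
Level 9: 1024
Level 10: 256
Level 11: 64
Level 12: 16
Level 13: 4
Level 14: 1

The root is level 0 and the size-1 base case is level 14 (the tree spans levels 0 through 14, i.e. 15 levels counting the root), so the depth is the number of divisions: log_4(268435456) = 14

The recursion tree depth is log_4(268435456) = 14. At each level, the problem size is divided by 4, so it takes 14 divisions to reduce to a base case of size 1. The algorithm makes 4 recursive calls at each level.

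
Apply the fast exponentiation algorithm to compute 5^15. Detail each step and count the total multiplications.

Computing 5^15 by squaring (build up from 5^1; each line after the first costs one multiplication):

5^1 = 5
5^2 = (5^1)^2 = 5^2 = 25
5^3 = 5 * 5^2 = 5 * 25 = 125
5^6 = (5^3)^2 = 125^2 = 15625
5^7 = 5 * 5^6 = 5 * 15625 = 78125
5^14 = (5^7)^2 = 78125^2 = 6103515625
5^15 = 5 * 5^14 = 5 * 6103515625 = 30517578125

Result: 30517578125
Multiplications needed: 6 (6 lines after 5^1)

5^15 = 30517578125. Using exponentiation by squaring, this requires 6 multiplications. The key idea: if the exponent is even, square the half-power; if odd, multiply by the base once.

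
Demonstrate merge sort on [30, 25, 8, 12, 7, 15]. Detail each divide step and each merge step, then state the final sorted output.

Merge sort trace:

Split: [30, 25, 8, 12, 7, 15] -> [30, 25, 8] and [12, 7, 15]
  Split: [30, 25, 8] -> [30] and [25, 8]
    Split: [25, 8] -> [25] and [8]
    Merge: [25] + [8] -> [8, 25]
  Merge: [30] + [8, 25] -> [8, 25, 30]
  Split: [12, 7, 15] -> [12] and [7, 15]
    Split: [7, 15] -> [7] and [15]
    Merge: [7] + [15] -> [7, 15]
  Merge: [12] + [7, 15] -> [7, 12, 15]
Merge: [8, 25, 30] + [7, 12, 15] -> [7, 8, 12, 15, 25, 30]

Final sorted array: [7, 8, 12, 15, 25, 30]

The merge sort proceeds by recursively splitting the array and merging sorted halves.
After all merges, the sorted array is [7, 8, 12, 15, 25, 30].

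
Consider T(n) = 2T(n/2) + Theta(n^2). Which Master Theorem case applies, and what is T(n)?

Master Theorem for T(n) = 2T(n/2) + O(n^2):

a = 2, b = 2, c = 2
log_b(a) = log_2(2) = 1.0000

Case 3: c = 2 > log_2(2) = 1.0000
T(n) = O(n^2) = O(n^2)

For T(n) = 2T(n/2) + O(n^2): log_2(2) = 1.0000. This is Case 3 of the Master Theorem (c > log_b(a), work dominated by root), giving O(n^2).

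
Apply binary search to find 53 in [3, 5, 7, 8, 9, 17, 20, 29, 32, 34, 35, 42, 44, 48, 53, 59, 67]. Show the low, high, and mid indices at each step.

Binary search for 53 in [3, 5, 7, 8, 9, 17, 20, 29, 32, 34, 35, 42, 44, 48, 53, 59, 67]:

lo=0, hi=16, mid=8, arr[mid]=32 -> 32 < 53, search right half
lo=9, hi=16, mid=12, arr[mid]=44 -> 44 < 53, search right half
lo=13, hi=16, mid=14, arr[mid]=53 -> Found target at index 14!

Binary search finds 53 at index 14 after 3 comparisons. The search repeatedly halves the search space by comparing with the middle element.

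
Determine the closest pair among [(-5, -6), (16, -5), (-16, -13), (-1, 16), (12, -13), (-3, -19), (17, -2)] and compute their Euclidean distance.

Computing all pairwise distances among 7 points:

d((-5, -6), (16, -5)) = 21.0238
d((-5, -6), (-16, -13)) = 13.0384
d((-5, -6), (-1, 16)) = 22.3607
d((-5, -6), (12, -13)) = 18.3848
d((-5, -6), (-3, -19)) = 13.1529
d((-5, -6), (17, -2)) = 22.3607
d((16, -5), (-16, -13)) = 32.9848
d((16, -5), (-1, 16)) = 27.0185
d((16, -5), (12, -13)) = 8.9443
d((16, -5), (-3, -19)) = 23.6008
d((16, -5), (17, -2)) = 3.1623 <-- minimum
d((-16, -13), (-1, 16)) = 32.6497
d((-16, -13), (12, -13)) = 28.0
d((-16, -13), (-3, -19)) = 14.3178
d((-16, -13), (17, -2)) = 34.7851
d((-1, 16), (12, -13)) = 31.7805
d((-1, 16), (-3, -19)) = 35.0571
d((-1, 16), (17, -2)) = 25.4558
d((12, -13), (-3, -19)) = 16.1555
d((12, -13), (17, -2)) = 12.083
d((-3, -19), (17, -2)) = 26.2488

Closest pair: (16, -5) and (17, -2) with distance 3.1623

The closest pair is (16, -5) and (17, -2) with Euclidean distance 3.1623. For 7 points, brute-force pairwise comparison is shown above. For large n, the divide-and-conquer algorithm (sort by x, recurse on halves, check the dividing strip) achieves O(n log n).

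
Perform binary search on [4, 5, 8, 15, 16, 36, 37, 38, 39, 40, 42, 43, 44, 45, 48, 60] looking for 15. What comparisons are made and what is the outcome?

Binary search for 15 in [4, 5, 8, 15, 16, 36, 37, 38, 39, 40, 42, 43, 44, 45, 48, 60]:

lo=0, hi=15, mid=7, arr[mid]=38 -> 38 > 15, search left half
lo=0, hi=6, mid=3, arr[mid]=15 -> Found target at index 3!

Binary search finds 15 at index 3 after 2 comparisons. The search repeatedly halves the search space by comparing with the middle element.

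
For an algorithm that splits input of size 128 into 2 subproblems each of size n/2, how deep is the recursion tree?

For divide and conquer with division factor 2:

Problem sizes at each level:
Level 0: 128
Level 1: 64
Level 2: 32
Level 3: 16
Level 4: 8
Level 5: 4
Level 6: 2
Level 7: 1

The root is level 0 and the size-1 base case is level 7 (the tree spans levels 0 through 7, i.e. 8 levels counting the root), so the depth is the number of divisions: log_2(128) = 7

The recursion tree depth is log_2(128) = 7. At each level, the problem size is divided by 2, so it takes 7 divisions to reduce to a base case of size 1. The algorithm makes 2 recursive calls at each level.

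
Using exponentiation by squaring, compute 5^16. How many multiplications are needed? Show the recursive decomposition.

Computing 5^16 by squaring (build up from 5^1; each line after the first costs one multiplication):

5^1 = 5
5^2 = (5^1)^2 = 5^2 = 25
5^4 = (5^2)^2 = 25^2 = 625
5^8 = (5^4)^2 = 625^2 = 390625
5^16 = (5^8)^2 = 390625^2 = 152587890625

Result: 152587890625
Multiplications needed: 4 (4 lines after 5^1)

5^16 = 152587890625. Using exponentiation by squaring, this requires 4 multiplications. The key idea: if the exponent is even, square the half-power; if odd, multiply by the base once.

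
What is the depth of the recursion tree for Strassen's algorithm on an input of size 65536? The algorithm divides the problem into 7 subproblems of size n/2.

For divide and conquer with division factor 2:

Problem sizes at each level:
Level 0: 65536
Level 1: 32768
Level 2: 16384
Level 3: 8192
Level 4: 4096
Level 5: 2048
Level 6: 1024
Level 7: 512
Level 8: 256
Level 9: 128
Level 10: 64
Level 11: 32
Level 12: 16
Level 13: 8
Level 14: 4
Level 15: 2
Level 16: 1

The root is level 0 and the size-1 base case is level 16 (the tree spans levels 0 through 16, i.e. 17 levels counting the root), so the depth is the number of divisions: log_2(65536) = 16

The recursion tree depth is log_2(65536) = 16. At each level, the problem size is divided by 2, so it takes 16 divisions to reduce to a base case of size 1. The algorithm makes 7 recursive calls at each level.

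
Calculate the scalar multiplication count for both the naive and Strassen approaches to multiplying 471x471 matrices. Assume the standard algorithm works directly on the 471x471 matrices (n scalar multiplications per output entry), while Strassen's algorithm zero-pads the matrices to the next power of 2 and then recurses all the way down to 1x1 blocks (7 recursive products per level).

Matrix multiplication for 471x471 matrices:

Strassen's algorithm requires power-of-2 dimensions. Pad 471x471 to 512x512 (next power of 2).

Standard algorithm: 471^3 = 104487111 multiplications
Strassen's algorithm: 7^(log2(512)) = 7^9 = 40353607 multiplications
Savings: 104487111 - 40353607 = 64133504 multiplications

Standard: 104487111 multiplications (471^3). Strassen: 40353607 multiplications (7^9, after padding to 512x512). Strassen reduces 8 recursive multiplications to 7 at each level.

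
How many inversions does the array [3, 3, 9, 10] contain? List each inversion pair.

Finding inversions in [3, 3, 9, 10]:


Total inversions: 0

The array has 0 inversions. It is already sorted.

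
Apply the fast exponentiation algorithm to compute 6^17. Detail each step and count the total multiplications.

Computing 6^17 by squaring (build up from 6^1; each line after the first costs one multiplication):

6^1 = 6
6^2 = (6^1)^2 = 6^2 = 36
6^4 = (6^2)^2 = 36^2 = 1296
6^8 = (6^4)^2 = 1296^2 = 1679616
6^16 = (6^8)^2 = 1679616^2 = 2821109907456
6^17 = 6 * 6^16 = 6 * 2821109907456 = 16926659444736

Result: 16926659444736
Multiplications needed: 5 (5 lines after 6^1)

6^17 = 16926659444736. Using exponentiation by squaring, this requires 5 multiplications. The key idea: if the exponent is even, square the half-power; if odd, multiply by the base once.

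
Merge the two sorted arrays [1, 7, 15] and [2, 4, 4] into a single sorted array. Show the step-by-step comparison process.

Merging process:

Compare 1 vs 2: take 1 from left. Merged: [1]
Compare 7 vs 2: take 2 from right. Merged: [1, 2]
Compare 7 vs 4: take 4 from right. Merged: [1, 2, 4]
Compare 7 vs 4: take 4 from right. Merged: [1, 2, 4, 4]
Append remaining from left: [7, 15]. Merged: [1, 2, 4, 4, 7, 15]

Final merged array: [1, 2, 4, 4, 7, 15]
Total comparisons: 4

The merged array is [1, 2, 4, 4, 7, 15], requiring 4 comparisons. The merge step runs in O(n) time where n is the total number of elements.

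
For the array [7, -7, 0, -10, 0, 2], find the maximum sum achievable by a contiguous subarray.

Using Kadane's algorithm on [7, -7, 0, -10, 0, 2]:

Scanning through the array:
Position 1 (value -7): max_ending_here = 0, max_so_far = 7
Position 2 (value 0): max_ending_here = 0, max_so_far = 7
Position 3 (value -10): max_ending_here = -10, max_so_far = 7
Position 4 (value 0): max_ending_here = 0, max_so_far = 7
Position 5 (value 2): max_ending_here = 2, max_so_far = 7

Maximum subarray: [7]
Maximum sum: 7

The maximum subarray is [7] with sum 7. This subarray runs from index 0 to index 0.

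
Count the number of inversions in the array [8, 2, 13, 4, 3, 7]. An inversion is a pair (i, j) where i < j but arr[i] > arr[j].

Finding inversions in [8, 2, 13, 4, 3, 7]:

(0, 1): arr[0]=8 > arr[1]=2
(0, 3): arr[0]=8 > arr[3]=4
(0, 4): arr[0]=8 > arr[4]=3
(0, 5): arr[0]=8 > arr[5]=7
(2, 3): arr[2]=13 > arr[3]=4
(2, 4): arr[2]=13 > arr[4]=3
(2, 5): arr[2]=13 > arr[5]=7
(3, 4): arr[3]=4 > arr[4]=3

Total inversions: 8

The array has 8 inversion(s): (0,1), (0,3), (0,4), (0,5), (2,3), (2,4), (2,5), (3,4). Each pair (i,j) satisfies i < j and arr[i] > arr[j].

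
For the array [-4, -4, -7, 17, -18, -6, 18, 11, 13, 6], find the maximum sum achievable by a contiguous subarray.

Using Kadane's algorithm on [-4, -4, -7, 17, -18, -6, 18, 11, 13, 6]:

Scanning through the array:
Position 1 (value -4): max_ending_here = -4, max_so_far = -4
Position 2 (value -7): max_ending_here = -7, max_so_far = -4
Position 3 (value 17): max_ending_here = 17, max_so_far = 17
Position 4 (value -18): max_ending_here = -1, max_so_far = 17
Position 5 (value -6): max_ending_here = -6, max_so_far = 17
Position 6 (value 18): max_ending_here = 18, max_so_far = 18
Position 7 (value 11): max_ending_here = 29, max_so_far = 29
Position 8 (value 13): max_ending_here = 42, max_so_far = 42
Position 9 (value 6): max_ending_here = 48, max_so_far = 48

Maximum subarray: [18, 11, 13, 6]
Maximum sum: 48

The maximum subarray is [18, 11, 13, 6] with sum 48. This subarray runs from index 6 to index 9.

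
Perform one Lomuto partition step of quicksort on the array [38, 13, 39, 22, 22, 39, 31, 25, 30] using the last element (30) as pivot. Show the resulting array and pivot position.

Lomuto partition with pivot = 30:

Initial array: [38, 13, 39, 22, 22, 39, 31, 25, 30]

arr[0]=38 > 30: no swap
arr[1]=13 <= 30: swap with position 0, array becomes [13, 38, 39, 22, 22, 39, 31, 25, 30]
arr[2]=39 > 30: no swap
arr[3]=22 <= 30: swap with position 1, array becomes [13, 22, 39, 38, 22, 39, 31, 25, 30]
arr[4]=22 <= 30: swap with position 2, array becomes [13, 22, 22, 38, 39, 39, 31, 25, 30]
arr[5]=39 > 30: no swap
arr[6]=31 > 30: no swap
arr[7]=25 <= 30: swap with position 3, array becomes [13, 22, 22, 25, 39, 39, 31, 38, 30]

Place pivot at position 4: [13, 22, 22, 25, 30, 39, 31, 38, 39]
Pivot position: 4

After partitioning with pivot 30, the array becomes [13, 22, 22, 25, 30, 39, 31, 38, 39]. The pivot is placed at index 4. All elements to the left of the pivot are <= 30, and all elements to the right are > 30.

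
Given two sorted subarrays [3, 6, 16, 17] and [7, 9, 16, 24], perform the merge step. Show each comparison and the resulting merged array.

Merging process:

Compare 3 vs 7: take 3 from left. Merged: [3]
Compare 6 vs 7: take 6 from left. Merged: [3, 6]
Compare 16 vs 7: take 7 from right. Merged: [3, 6, 7]
Compare 16 vs 9: take 9 from right. Merged: [3, 6, 7, 9]
Compare 16 vs 16: take 16 from left. Merged: [3, 6, 7, 9, 16]
Compare 17 vs 16: take 16 from right. Merged: [3, 6, 7, 9, 16, 16]
Compare 17 vs 24: take 17 from left. Merged: [3, 6, 7, 9, 16, 16, 17]
Append remaining from right: [24]. Merged: [3, 6, 7, 9, 16, 16, 17, 24]

Final merged array: [3, 6, 7, 9, 16, 16, 17, 24]
Total comparisons: 7

The merged array is [3, 6, 7, 9, 16, 16, 17, 24], requiring 7 comparisons. The merge step runs in O(n) time where n is the total number of elements.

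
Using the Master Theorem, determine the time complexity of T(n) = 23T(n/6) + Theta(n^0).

Master Theorem for T(n) = 23T(n/6) + O(n^0):

a = 23, b = 6, c = 0
log_b(a) = log_6(23) = 1.7500

Case 1: c = 0 < log_6(23) = 1.7500
T(n) = O(n^(log_6 23))

For T(n) = 23T(n/6) + O(n^0): log_6(23) = 1.7500. This is Case 1 of the Master Theorem (c < log_b(a), work dominated by leaves), giving O(n^(log_6 23)).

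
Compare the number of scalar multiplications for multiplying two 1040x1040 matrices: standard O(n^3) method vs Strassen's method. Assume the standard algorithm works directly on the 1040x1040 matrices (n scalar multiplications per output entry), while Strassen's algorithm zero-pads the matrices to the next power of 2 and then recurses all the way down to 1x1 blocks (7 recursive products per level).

Matrix multiplication for 1040x1040 matrices:

Strassen's algorithm requires power-of-2 dimensions. Pad 1040x1040 to 2048x2048 (next power of 2).

Standard algorithm: 1040^3 = 1124864000 multiplications
Strassen's algorithm: 7^(log2(2048)) = 7^11 = 1977326743 multiplications
Difference: 1124864000 - 1977326743 = -852462743 (Strassen uses MORE here due to padding overhead — for small or just-over-power-of-2 n, padding can outweigh the per-level savings)

Standard: 1124864000 multiplications (1040^3). Strassen: 1977326743 multiplications (7^11, after padding to 2048x2048). Strassen reduces 8 recursive multiplications to 7 at each level.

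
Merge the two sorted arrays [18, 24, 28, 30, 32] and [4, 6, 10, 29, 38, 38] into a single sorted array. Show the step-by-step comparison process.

Merging process:

Compare 18 vs 4: take 4 from right. Merged: [4]
Compare 18 vs 6: take 6 from right. Merged: [4, 6]
Compare 18 vs 10: take 10 from right. Merged: [4, 6, 10]
Compare 18 vs 29: take 18 from left. Merged: [4, 6, 10, 18]
Compare 24 vs 29: take 24 from left. Merged: [4, 6, 10, 18, 24]
Compare 28 vs 29: take 28 from left. Merged: [4, 6, 10, 18, 24, 28]
Compare 30 vs 29: take 29 from right. Merged: [4, 6, 10, 18, 24, 28, 29]
Compare 30 vs 38: take 30 from left. Merged: [4, 6, 10, 18, 24, 28, 29, 30]
Compare 32 vs 38: take 32 from left. Merged: [4, 6, 10, 18, 24, 28, 29, 30, 32]
Append remaining from right: [38, 38]. Merged: [4, 6, 10, 18, 24, 28, 29, 30, 32, 38, 38]

Final merged array: [4, 6, 10, 18, 24, 28, 29, 30, 32, 38, 38]
Total comparisons: 9

The merged array is [4, 6, 10, 18, 24, 28, 29, 30, 32, 38, 38], requiring 9 comparisons. The merge step runs in O(n) time where n is the total number of elements.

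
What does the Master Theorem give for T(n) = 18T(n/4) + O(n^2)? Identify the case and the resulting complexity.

Master Theorem for T(n) = 18T(n/4) + O(n^2):

a = 18, b = 4, c = 2
log_b(a) = log_4(18) = 2.0850

Case 1: c = 2 < log_4(18) = 2.0850
T(n) = O(n^(log_4 18))

For T(n) = 18T(n/4) + O(n^2): log_4(18) = 2.0850. This is Case 1 of the Master Theorem (c < log_b(a), work dominated by leaves), giving O(n^(log_4 18)).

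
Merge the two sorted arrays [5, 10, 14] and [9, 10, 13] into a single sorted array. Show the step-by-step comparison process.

Merging process:

Compare 5 vs 9: take 5 from left. Merged: [5]
Compare 10 vs 9: take 9 from right. Merged: [5, 9]
Compare 10 vs 10: take 10 from left. Merged: [5, 9, 10]
Compare 14 vs 10: take 10 from right. Merged: [5, 9, 10, 10]
Compare 14 vs 13: take 13 from right. Merged: [5, 9, 10, 10, 13]
Append remaining from left: [14]. Merged: [5, 9, 10, 10, 13, 14]

Final merged array: [5, 9, 10, 10, 13, 14]
Total comparisons: 5

The merged array is [5, 9, 10, 10, 13, 14], requiring 5 comparisons. The merge step runs in O(n) time where n is the total number of elements.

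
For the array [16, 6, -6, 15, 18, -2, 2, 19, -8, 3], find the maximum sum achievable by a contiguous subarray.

Using Kadane's algorithm on [16, 6, -6, 15, 18, -2, 2, 19, -8, 3]:

Scanning through the array:
Position 1 (value 6): max_ending_here = 22, max_so_far = 22
Position 2 (value -6): max_ending_here = 16, max_so_far = 22
Position 3 (value 15): max_ending_here = 31, max_so_far = 31
Position 4 (value 18): max_ending_here = 49, max_so_far = 49
Position 5 (value -2): max_ending_here = 47, max_so_far = 49
Position 6 (value 2): max_ending_here = 49, max_so_far = 49
Position 7 (value 19): max_ending_here = 68, max_so_far = 68
Position 8 (value -8): max_ending_here = 60, max_so_far = 68
Position 9 (value 3): max_ending_here = 63, max_so_far = 68

Maximum subarray: [16, 6, -6, 15, 18, -2, 2, 19]
Maximum sum: 68

The maximum subarray is [16, 6, -6, 15, 18, -2, 2, 19] with sum 68. This subarray runs from index 0 to index 7.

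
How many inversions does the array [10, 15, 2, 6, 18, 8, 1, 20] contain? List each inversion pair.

Finding inversions in [10, 15, 2, 6, 18, 8, 1, 20]:

(0, 2): arr[0]=10 > arr[2]=2
(0, 3): arr[0]=10 > arr[3]=6
(0, 5): arr[0]=10 > arr[5]=8
(0, 6): arr[0]=10 > arr[6]=1
(1, 2): arr[1]=15 > arr[2]=2
(1, 3): arr[1]=15 > arr[3]=6
(1, 5): arr[1]=15 > arr[5]=8
(1, 6): arr[1]=15 > arr[6]=1
(2, 6): arr[2]=2 > arr[6]=1
(3, 6): arr[3]=6 > arr[6]=1
(4, 5): arr[4]=18 > arr[5]=8
(4, 6): arr[4]=18 > arr[6]=1
(5, 6): arr[5]=8 > arr[6]=1

Total inversions: 13

The array has 13 inversion(s): (0,2), (0,3), (0,5), (0,6), (1,2), (1,3), (1,5), (1,6), (2,6), (3,6), (4,5), (4,6), (5,6). Each pair (i,j) satisfies i < j and arr[i] > arr[j].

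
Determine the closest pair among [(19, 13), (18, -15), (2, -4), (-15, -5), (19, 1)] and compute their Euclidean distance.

Computing all pairwise distances among 5 points:

d((19, 13), (18, -15)) = 28.0179
d((19, 13), (2, -4)) = 24.0416
d((19, 13), (-15, -5)) = 38.4708
d((19, 13), (19, 1)) = 12.0 <-- minimum
d((18, -15), (2, -4)) = 19.4165
d((18, -15), (-15, -5)) = 34.4819
d((18, -15), (19, 1)) = 16.0312
d((2, -4), (-15, -5)) = 17.0294
d((2, -4), (19, 1)) = 17.72
d((-15, -5), (19, 1)) = 34.5254

Closest pair: (19, 13) and (19, 1) with distance 12.0

The closest pair is (19, 13) and (19, 1) with Euclidean distance 12.0. For 5 points, brute-force pairwise comparison is shown above. For large n, the divide-and-conquer algorithm (sort by x, recurse on halves, check the dividing strip) achieves O(n log n).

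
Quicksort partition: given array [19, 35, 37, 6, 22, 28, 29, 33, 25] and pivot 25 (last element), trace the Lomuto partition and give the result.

Lomuto partition with pivot = 25:

Initial array: [19, 35, 37, 6, 22, 28, 29, 33, 25]

arr[0]=19 <= 25: swap with position 0, array becomes [19, 35, 37, 6, 22, 28, 29, 33, 25]
arr[1]=35 > 25: no swap
arr[2]=37 > 25: no swap
arr[3]=6 <= 25: swap with position 1, array becomes [19, 6, 37, 35, 22, 28, 29, 33, 25]
arr[4]=22 <= 25: swap with position 2, array becomes [19, 6, 22, 35, 37, 28, 29, 33, 25]
arr[5]=28 > 25: no swap
arr[6]=29 > 25: no swap
arr[7]=33 > 25: no swap

Place pivot at position 3: [19, 6, 22, 25, 37, 28, 29, 33, 35]
Pivot position: 3

After partitioning with pivot 25, the array becomes [19, 6, 22, 25, 37, 28, 29, 33, 35]. The pivot is placed at index 3. All elements to the left of the pivot are <= 25, and all elements to the right are > 25.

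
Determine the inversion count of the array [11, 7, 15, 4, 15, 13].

Finding inversions in [11, 7, 15, 4, 15, 13]:

(0, 1): arr[0]=11 > arr[1]=7
(0, 3): arr[0]=11 > arr[3]=4
(1, 3): arr[1]=7 > arr[3]=4
(2, 3): arr[2]=15 > arr[3]=4
(2, 5): arr[2]=15 > arr[5]=13
(4, 5): arr[4]=15 > arr[5]=13

Total inversions: 6

The array has 6 inversion(s): (0,1), (0,3), (1,3), (2,3), (2,5), (4,5). Each pair (i,j) satisfies i < j and arr[i] > arr[j].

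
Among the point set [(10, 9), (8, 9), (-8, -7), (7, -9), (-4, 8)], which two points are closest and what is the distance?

Computing all pairwise distances among 5 points:

d((10, 9), (8, 9)) = 2.0 <-- minimum
d((10, 9), (-8, -7)) = 24.0832
d((10, 9), (7, -9)) = 18.2483
d((10, 9), (-4, 8)) = 14.0357
d((8, 9), (-8, -7)) = 22.6274
d((8, 9), (7, -9)) = 18.0278
d((8, 9), (-4, 8)) = 12.0416
d((-8, -7), (7, -9)) = 15.1327
d((-8, -7), (-4, 8)) = 15.5242
d((7, -9), (-4, 8)) = 20.2485

Closest pair: (10, 9) and (8, 9) with distance 2.0

The closest pair is (10, 9) and (8, 9) with Euclidean distance 2.0. For 5 points, brute-force pairwise comparison is shown above. For large n, the divide-and-conquer algorithm (sort by x, recurse on halves, check the dividing strip) achieves O(n log n).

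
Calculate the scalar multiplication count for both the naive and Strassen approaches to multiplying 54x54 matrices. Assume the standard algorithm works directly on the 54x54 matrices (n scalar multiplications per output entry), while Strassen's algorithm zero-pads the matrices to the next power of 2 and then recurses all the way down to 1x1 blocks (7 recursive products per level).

Matrix multiplication for 54x54 matrices:

Strassen's algorithm requires power-of-2 dimensions. Pad 54x54 to 64x64 (next power of 2).

Standard algorithm: 54^3 = 157464 multiplications
Strassen's algorithm: 7^(log2(64)) = 7^6 = 117649 multiplications
Savings: 157464 - 117649 = 39815 multiplications

Standard: 157464 multiplications (54^3). Strassen: 117649 multiplications (7^6, after padding to 64x64). Strassen reduces 8 recursive multiplications to 7 at each level.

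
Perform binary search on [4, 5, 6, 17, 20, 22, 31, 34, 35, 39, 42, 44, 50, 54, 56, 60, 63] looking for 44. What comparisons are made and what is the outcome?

Binary search for 44 in [4, 5, 6, 17, 20, 22, 31, 34, 35, 39, 42, 44, 50, 54, 56, 60, 63]:

lo=0, hi=16, mid=8, arr[mid]=35 -> 35 < 44, search right half
lo=9, hi=16, mid=12, arr[mid]=50 -> 50 > 44, search left half
lo=9, hi=11, mid=10, arr[mid]=42 -> 42 < 44, search right half
lo=11, hi=11, mid=11, arr[mid]=44 -> Found target at index 11!

Binary search finds 44 at index 11 after 4 comparisons. The search repeatedly halves the search space by comparing with the middle element.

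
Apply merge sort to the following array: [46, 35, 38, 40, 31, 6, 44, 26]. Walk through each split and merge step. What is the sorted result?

Merge sort trace:

Split: [46, 35, 38, 40, 31, 6, 44, 26] -> [46, 35, 38, 40] and [31, 6, 44, 26]
  Split: [46, 35, 38, 40] -> [46, 35] and [38, 40]
    Split: [46, 35] -> [46] and [35]
    Merge: [46] + [35] -> [35, 46]
    Split: [38, 40] -> [38] and [40]
    Merge: [38] + [40] -> [38, 40]
  Merge: [35, 46] + [38, 40] -> [35, 38, 40, 46]
  Split: [31, 6, 44, 26] -> [31, 6] and [44, 26]
    Split: [31, 6] -> [31] and [6]
    Merge: [31] + [6] -> [6, 31]
    Split: [44, 26] -> [44] and [26]
    Merge: [44] + [26] -> [26, 44]
  Merge: [6, 31] + [26, 44] -> [6, 26, 31, 44]
Merge: [35, 38, 40, 46] + [6, 26, 31, 44] -> [6, 26, 31, 35, 38, 40, 44, 46]

Final sorted array: [6, 26, 31, 35, 38, 40, 44, 46]

The merge sort proceeds by recursively splitting the array and merging sorted halves.
After all merges, the sorted array is [6, 26, 31, 35, 38, 40, 44, 46].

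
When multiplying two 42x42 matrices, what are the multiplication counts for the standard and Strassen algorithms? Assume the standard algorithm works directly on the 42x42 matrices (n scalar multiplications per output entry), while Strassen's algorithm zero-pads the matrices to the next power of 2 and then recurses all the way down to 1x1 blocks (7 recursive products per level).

Matrix multiplication for 42x42 matrices:

Strassen's algorithm requires power-of-2 dimensions. Pad 42x42 to 64x64 (next power of 2).

Standard algorithm: 42^3 = 74088 multiplications
Strassen's algorithm: 7^(log2(64)) = 7^6 = 117649 multiplications
Difference: 74088 - 117649 = -43561 (Strassen uses MORE here due to padding overhead — for small or just-over-power-of-2 n, padding can outweigh the per-level savings)

Standard: 74088 multiplications (42^3). Strassen: 117649 multiplications (7^6, after padding to 64x64). Strassen reduces 8 recursive multiplications to 7 at each level.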